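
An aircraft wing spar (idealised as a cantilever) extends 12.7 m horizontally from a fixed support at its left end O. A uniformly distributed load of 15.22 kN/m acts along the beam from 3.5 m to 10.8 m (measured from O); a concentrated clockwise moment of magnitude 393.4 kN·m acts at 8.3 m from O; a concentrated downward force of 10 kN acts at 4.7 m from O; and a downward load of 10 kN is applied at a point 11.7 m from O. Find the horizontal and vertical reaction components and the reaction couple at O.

O_x = 0, O_y = 131.1 kN, M_O = 1352 kN·m

Resultant of the distributed load: 15.22 × 7.3 = 111.106 kN at 7.15 m from O.
ΣF_x = 0: O_x = 0.
ΣF_y = 0: O_y − 15.22·7.3 − 10 − 10 = 0 → O_y = 131.1 kN.
ΣM about O: M_O − (15.22·7.3)·7.15 − 393.4 − 10·4.7 − 10·11.7 = 0 → M_O = 1352 kN·m.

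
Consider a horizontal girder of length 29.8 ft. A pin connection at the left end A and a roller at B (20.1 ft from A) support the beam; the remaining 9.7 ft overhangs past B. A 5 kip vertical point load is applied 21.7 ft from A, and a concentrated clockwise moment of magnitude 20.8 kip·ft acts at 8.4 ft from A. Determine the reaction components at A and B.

Taking moments about A: B_y·20.1 − 5·21.7 − 20.8 = 0 → B_y = 129.3/20.1 = 6.43284 ≈ 6.433 kip.
ΣF_y = 0: A_y + 6.43284 − 5 = 0 → A_y = -1.433 kip.
ΣF_x = 0: no horizontal applied forces, so A_x = 0.

A_x = 0, A_y = -1.433 kip, B_y = 6.433 kip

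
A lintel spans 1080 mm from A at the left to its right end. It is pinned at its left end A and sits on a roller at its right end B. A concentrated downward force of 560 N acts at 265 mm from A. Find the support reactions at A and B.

A_x = 0, A_y = 422.6 N, B_y = 137.4 N

ΣM about A: B_y·1080 − 560·265 = 0 → B_y = 148400/1080 = 137.407 ≈ 137.4 N.
ΣF_y = 0: A_y + 137.407 − 560 = 0 → A_y = 422.6 N.
ΣF_x = 0: no horizontal applied forces, so A_x = 0.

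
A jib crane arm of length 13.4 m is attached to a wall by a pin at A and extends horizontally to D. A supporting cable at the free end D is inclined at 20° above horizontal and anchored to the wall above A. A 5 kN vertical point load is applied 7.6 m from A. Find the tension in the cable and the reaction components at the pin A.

ΣM about A: T·sin20°·13.4 − 5·7.6 = 0 → T = 38/(13.4·0.34202) = 8.29139 ≈ 8.291 kN.
ΣF_x = 0: A_x − T·cos20° = 0 → A_x = 8.29139 × 0.939693 = 7.791 kN.
ΣF_y = 0: A_y + T·sin20° − 5 = 0 → A_y = 5 − 8.29139 × 0.34202 = 2.164 kN.

T = 8.291 kN, A_x = 7.791 kN, A_y = 2.164 kN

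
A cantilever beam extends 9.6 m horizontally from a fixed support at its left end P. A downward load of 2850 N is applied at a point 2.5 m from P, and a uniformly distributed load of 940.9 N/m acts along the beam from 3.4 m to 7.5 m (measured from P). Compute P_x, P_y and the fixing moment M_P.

P_x = 0, P_y = 6708 N, M_P = 28150 N·m

Resultant of the distributed load: 940.9 × 4.1 = 3857.69 N at 5.45 m from P.
ΣF_x = 0: P_x = 0.
ΣF_y = 0: P_y − 2850 − 940.9·4.1 = 0 → P_y = 6708 N.
ΣM about P: M_P − 2850·2.5 − (940.9·4.1)·5.45 = 0 → M_P = 28150 N·m.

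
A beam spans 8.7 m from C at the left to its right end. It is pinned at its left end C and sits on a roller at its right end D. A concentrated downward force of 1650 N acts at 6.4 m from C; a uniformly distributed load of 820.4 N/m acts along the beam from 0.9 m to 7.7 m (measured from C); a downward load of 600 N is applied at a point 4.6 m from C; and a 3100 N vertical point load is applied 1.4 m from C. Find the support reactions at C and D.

C_x = 0, C_y = 6142 N, D_y = 4787 N

Resultant of the distributed load: 820.4 × 6.8 = 5578.72 N at 4.3 m from C.
Taking moments about C: D_y·8.7 − 1650·6.4 − (820.4·6.8)·4.3 − 600·4.6 − 3100·1.4 = 0 → D_y = 41648.496/8.7 = 4787.18 ≈ 4787 N.
ΣF_y = 0: C_y + 4787.18 − 1650 − 820.4·6.8 − 600 − 3100 = 0 → C_y = 6142 N.
ΣF_x = 0: no horizontal applied forces, so C_x = 0.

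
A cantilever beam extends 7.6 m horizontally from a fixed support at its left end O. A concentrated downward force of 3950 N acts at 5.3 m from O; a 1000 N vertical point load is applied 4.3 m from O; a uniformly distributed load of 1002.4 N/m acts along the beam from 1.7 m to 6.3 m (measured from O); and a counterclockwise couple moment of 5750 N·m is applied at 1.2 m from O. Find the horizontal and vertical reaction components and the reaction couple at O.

O_x = 0, O_y = 9561 N, M_O = 37930 N·m

Resultant of the distributed load: 1002.4 × 4.6 = 4611.04 N at 4 m from O.
ΣF_x = 0: O_x = 0.
ΣF_y = 0: O_y − 3950 − 1000 − 1002.4·4.6 = 0 → O_y = 9561 N.
ΣM about O: M_O − 3950·5.3 − 1000·4.3 − (1002.4·4.6)·4 + 5750 = 0 → M_O = 37930 N·m.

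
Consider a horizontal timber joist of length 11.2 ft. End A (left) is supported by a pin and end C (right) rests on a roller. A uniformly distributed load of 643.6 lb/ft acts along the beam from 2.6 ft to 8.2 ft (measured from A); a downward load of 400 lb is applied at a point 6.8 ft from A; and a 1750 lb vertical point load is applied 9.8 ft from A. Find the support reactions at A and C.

Resultant of the distributed load: 643.6 × 5.6 = 3604.16 lb at 5.4 ft from A.
Moments about A: C_y·11.2 − (643.6·5.6)·5.4 − 400·6.8 − 1750·9.8 = 0 → C_y = 39332.464/11.2 = 3511.83 ≈ 3512 lb.
ΣF_y = 0: A_y + 3511.83 − 643.6·5.6 − 400 − 1750 = 0 → A_y = 2242 lb.
ΣF_x = 0: no horizontal applied forces, so A_x = 0.

A_x = 0, A_y = 2242 lb, C_y = 3512 lb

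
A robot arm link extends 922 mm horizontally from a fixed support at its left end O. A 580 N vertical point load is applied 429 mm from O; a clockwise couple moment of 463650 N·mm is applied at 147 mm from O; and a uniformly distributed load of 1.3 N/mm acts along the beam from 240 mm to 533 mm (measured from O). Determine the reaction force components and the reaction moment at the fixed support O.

O_x = 0, O_y = 960.9 N, M_O = 859700 N·mm

Resultant of the distributed load: 1.3 × 293 = 380.9 N at 386.5 mm from O.
ΣF_x = 0: O_x = 0.
ΣF_y = 0: O_y − 580 − 1.3·293 = 0 → O_y = 960.9 N.
ΣM about O: M_O − 580·429 − 463650 − (1.3·293)·386.5 = 0 → M_O = 859700 N·mm.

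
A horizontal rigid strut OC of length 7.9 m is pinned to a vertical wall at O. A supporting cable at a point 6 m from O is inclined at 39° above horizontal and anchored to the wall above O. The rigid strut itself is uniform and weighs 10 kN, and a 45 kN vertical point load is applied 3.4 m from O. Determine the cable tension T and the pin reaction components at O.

T = 50.98 kN, O_x = 39.62 kN, O_y = 22.92 kN

ΣM about O: T·sin39°·6 − 10·3.95 − 45·3.4 = 0 → T = 192.5/(6·0.62932) = 50.981 ≈ 50.98 kN.
ΣF_x = 0: O_x − T·cos39° = 0 → O_x = 50.981 × 0.777146 = 39.62 kN.
ΣF_y = 0: O_y + T·sin39° − 10 − 45 = 0 → O_y = 55 − 50.981 × 0.62932 = 22.92 kN.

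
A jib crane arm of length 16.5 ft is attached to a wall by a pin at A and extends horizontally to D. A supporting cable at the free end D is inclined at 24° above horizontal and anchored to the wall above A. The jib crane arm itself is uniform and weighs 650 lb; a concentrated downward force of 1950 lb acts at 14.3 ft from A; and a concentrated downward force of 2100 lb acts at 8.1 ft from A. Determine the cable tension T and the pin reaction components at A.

T = 7489 lb, A_x = 6841 lb, A_y = 1654 lb

ΣM about A: T·sin24°·16.5 − 650·8.25 − 1950·14.3 − 2100·8.1 = 0 → T = 50257.5/(16.5·0.406737) = 7488.65 ≈ 7489 lb.
ΣF_x = 0: A_x − T·cos24° = 0 → A_x = 7488.65 × 0.913545 = 6841 lb.
ΣF_y = 0: A_y + T·sin24° − 650 − 1950 − 2100 = 0 → A_y = 4700 − 7488.65 × 0.406737 = 1654 lb.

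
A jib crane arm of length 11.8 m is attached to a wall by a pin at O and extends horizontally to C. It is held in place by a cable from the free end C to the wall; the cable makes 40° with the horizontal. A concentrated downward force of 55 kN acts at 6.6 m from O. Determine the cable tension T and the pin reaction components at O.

T = 47.86 kN, O_x = 36.66 kN, O_y = 24.24 kN

ΣM about O: T·sin40°·11.8 − 55·6.6 = 0 → T = 363/(11.8·0.642788) = 47.8583 ≈ 47.86 kN.
ΣF_x = 0: O_x − T·cos40° = 0 → O_x = 47.8583 × 0.766044 = 36.66 kN.
ΣF_y = 0: O_y + T·sin40° − 55 = 0 → O_y = 55 − 47.8583 × 0.642788 = 24.24 kN.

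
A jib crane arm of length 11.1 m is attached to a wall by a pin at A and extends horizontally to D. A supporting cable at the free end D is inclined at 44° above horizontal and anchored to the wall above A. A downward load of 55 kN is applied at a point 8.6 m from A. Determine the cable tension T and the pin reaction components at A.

ΣM about A: T·sin44°·11.1 − 55·8.6 = 0 → T = 473/(11.1·0.694658) = 61.3433 ≈ 61.34 kN.
ΣF_x = 0: A_x − T·cos44° = 0 → A_x = 61.3433 × 0.71934 = 44.13 kN.
ΣF_y = 0: A_y + T·sin44° − 55 = 0 → A_y = 55 − 61.3433 × 0.694658 = 12.39 kN.

T = 61.34 kN, A_x = 44.13 kN, A_y = 12.39 kN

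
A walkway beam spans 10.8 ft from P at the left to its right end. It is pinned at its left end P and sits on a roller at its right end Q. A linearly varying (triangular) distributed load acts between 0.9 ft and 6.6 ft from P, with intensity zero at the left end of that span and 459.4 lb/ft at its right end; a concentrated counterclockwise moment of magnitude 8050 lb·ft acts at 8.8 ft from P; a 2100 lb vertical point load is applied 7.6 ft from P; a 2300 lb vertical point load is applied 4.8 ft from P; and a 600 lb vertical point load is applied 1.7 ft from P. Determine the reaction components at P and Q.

P_x = 0, P_y = 3890 lb, Q_y = 2419 lb

Resultant of the triangular load: ½ × 459.4 × 5.7 = 1309.29 lb, acting at 4.7 ft from P (one-third of the span from the peak).
ΣM about P: Q_y·10.8 − (½·459.4·5.7)·4.7 + 8050 − 2100·7.6 − 2300·4.8 − 600·1.7 = 0 → Q_y = 26123.663/10.8 = 2418.86 ≈ 2419 lb.
ΣF_y = 0: P_y + 2418.86 − ½·459.4·5.7 − 2100 − 2300 − 600 = 0 → P_y = 3890 lb.
ΣF_x = 0: no horizontal applied forces, so P_x = 0.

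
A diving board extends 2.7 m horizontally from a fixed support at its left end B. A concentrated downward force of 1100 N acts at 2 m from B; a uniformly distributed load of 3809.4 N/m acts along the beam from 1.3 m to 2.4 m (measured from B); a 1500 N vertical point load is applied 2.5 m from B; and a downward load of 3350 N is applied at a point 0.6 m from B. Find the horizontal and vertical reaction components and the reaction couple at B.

B_x = 0, B_y = 10140 N, M_B = 15710 N·m

Resultant of the distributed load: 3809.4 × 1.1 = 4190.34 N at 1.85 m from B.
ΣF_x = 0: B_x = 0.
ΣF_y = 0: B_y − 1100 − 3809.4·1.1 − 1500 − 3350 = 0 → B_y = 10140 N.
ΣM about B: M_B − 1100·2 − (3809.4·1.1)·1.85 − 1500·2.5 − 3350·0.6 = 0 → M_B = 15710 N·m.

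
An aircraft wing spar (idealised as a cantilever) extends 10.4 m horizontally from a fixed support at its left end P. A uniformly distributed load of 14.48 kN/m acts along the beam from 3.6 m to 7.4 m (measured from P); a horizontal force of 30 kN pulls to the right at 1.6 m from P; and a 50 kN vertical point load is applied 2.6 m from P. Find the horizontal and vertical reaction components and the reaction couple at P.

P_x = -30.00 kN, P_y = 105.0 kN, M_P = 432.6 kN·m

Resultant of the distributed load: 14.48 × 3.8 = 55.024 kN at 5.5 m from P.
ΣF_x = 0: P_x + 30 = 0 → P_x = -30.00 kN.
ΣF_y = 0: P_y − 14.48·3.8 − 50 = 0 → P_y = 105.0 kN.
ΣM about P: M_P − (14.48·3.8)·5.5 − 50·2.6 = 0 → M_P = 432.6 kN·m.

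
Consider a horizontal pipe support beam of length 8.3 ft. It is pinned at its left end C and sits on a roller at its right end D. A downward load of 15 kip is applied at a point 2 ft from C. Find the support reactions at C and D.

C_x = 0, C_y = 11.39 kip, D_y = 3.614 kip

ΣM about C: D_y·8.3 − 15·2 = 0 → D_y = 30/8.3 = 3.61446 ≈ 3.614 kip.
ΣF_y = 0: C_y + 3.61446 − 15 = 0 → C_y = 11.39 kip.
ΣF_x = 0: no horizontal applied forces, so C_x = 0.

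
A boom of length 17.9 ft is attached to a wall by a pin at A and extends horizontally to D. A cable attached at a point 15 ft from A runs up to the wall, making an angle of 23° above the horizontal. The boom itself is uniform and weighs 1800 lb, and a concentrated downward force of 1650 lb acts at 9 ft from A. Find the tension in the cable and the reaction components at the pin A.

T = 5282 lb, A_x = 4862 lb, A_y = 1386 lb

ΣM about A: T·sin23°·15 − 1800·8.95 − 1650·9 = 0 → T = 30960/(15·0.390731) = 5282.41 ≈ 5282 lb.
ΣF_x = 0: A_x − T·cos23° = 0 → A_x = 5282.41 × 0.920505 = 4862 lb.
ΣF_y = 0: A_y + T·sin23° − 1800 − 1650 = 0 → A_y = 3450 − 5282.41 × 0.390731 = 1386 lb.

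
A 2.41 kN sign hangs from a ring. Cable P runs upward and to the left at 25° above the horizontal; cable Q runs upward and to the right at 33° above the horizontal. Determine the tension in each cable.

ΣF_x = 0: −T_P·cos25° + T_Q·cos33° = 0 → T_Q = 1.08065·T_P.
ΣF_y = 0: T_P·sin25° + T_Q·sin33° = 2.41.
Substitute: T_P·(0.422618 + 1.08065·0.544639) = 2.41 → T_P = 2.38335 ≈ 2.383 kN.
Then T_Q = 1.08065 × 2.38335 = 2.576 kN.

T_P = 2.383 kN, T_Q = 2.576 kN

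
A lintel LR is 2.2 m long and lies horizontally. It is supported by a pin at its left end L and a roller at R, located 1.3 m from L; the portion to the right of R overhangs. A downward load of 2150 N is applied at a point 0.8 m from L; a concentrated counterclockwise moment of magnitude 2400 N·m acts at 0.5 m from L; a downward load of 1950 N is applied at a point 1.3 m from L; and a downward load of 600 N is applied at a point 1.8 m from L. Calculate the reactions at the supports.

L_x = 0, L_y = 2442 N, R_y = 2258 N

Taking moments about L: R_y·1.3 − 2150·0.8 + 2400 − 1950·1.3 − 600·1.8 = 0 → R_y = 2935/1.3 = 2257.69 ≈ 2258 N.
ΣF_y = 0: L_y + 2257.69 − 2150 − 1950 − 600 = 0 → L_y = 2442 N.
ΣF_x = 0: no horizontal applied forces, so L_x = 0.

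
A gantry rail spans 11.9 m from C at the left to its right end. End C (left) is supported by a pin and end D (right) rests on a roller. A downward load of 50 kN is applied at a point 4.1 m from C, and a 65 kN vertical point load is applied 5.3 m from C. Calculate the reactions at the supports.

C_x = 0, C_y = 68.82 kN, D_y = 46.18 kN

ΣM about C: D_y·11.9 − 50·4.1 − 65·5.3 = 0 → D_y = 549.5/11.9 = 46.1765 ≈ 46.18 kN.
ΣF_y = 0: C_y + 46.1765 − 50 − 65 = 0 → C_y = 68.82 kN.
ΣF_x = 0: no horizontal applied forces, so C_x = 0.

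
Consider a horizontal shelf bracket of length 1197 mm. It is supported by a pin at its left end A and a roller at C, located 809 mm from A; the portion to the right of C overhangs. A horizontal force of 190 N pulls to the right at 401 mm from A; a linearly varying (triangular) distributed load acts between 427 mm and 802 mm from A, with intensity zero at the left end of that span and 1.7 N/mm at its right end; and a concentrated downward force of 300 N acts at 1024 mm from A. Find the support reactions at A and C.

A_x = -190.0 N, A_y = -27.72 N, C_y = 646.5 N

Resultant of the triangular load: ½ × 1.7 × 375 = 318.75 N, acting at 677 mm from A (one-third of the span from the peak).
Taking moments about A: C_y·809 − (½·1.7·375)·677 − 300·1024 = 0 → C_y = 522993.75/809 = 646.469 ≈ 646.5 N.
ΣF_y = 0: A_y + 646.469 − ½·1.7·375 − 300 = 0 → A_y = -27.72 N.
ΣF_x = 0: A_x + 190 = 0 → A_x = -190.0 N.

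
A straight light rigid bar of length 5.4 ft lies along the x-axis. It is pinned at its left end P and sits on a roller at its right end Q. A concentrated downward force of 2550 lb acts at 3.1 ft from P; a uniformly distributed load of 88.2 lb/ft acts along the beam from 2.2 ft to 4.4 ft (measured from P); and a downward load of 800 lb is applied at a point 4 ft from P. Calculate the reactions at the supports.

Resultant of the distributed load: 88.2 × 2.2 = 194.04 lb at 3.3 ft from P.
ΣM about P: Q_y·5.4 − 2550·3.1 − (88.2·2.2)·3.3 − 800·4 = 0 → Q_y = 11745.332/5.4 = 2175.06 ≈ 2175 lb.
ΣF_y = 0: P_y + 2175.06 − 2550 − 88.2·2.2 − 800 = 0 → P_y = 1369 lb.
ΣF_x = 0: no horizontal applied forces, so P_x = 0.

P_x = 0, P_y = 1369 lb, Q_y = 2175 lb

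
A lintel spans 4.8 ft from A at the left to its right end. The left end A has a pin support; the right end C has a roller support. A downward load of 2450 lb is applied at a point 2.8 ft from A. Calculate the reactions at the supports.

Taking moments about A: C_y·4.8 − 2450·2.8 = 0 → C_y = 6860/4.8 = 1429.17 ≈ 1429 lb.
ΣF_y = 0: A_y + 1429.17 − 2450 = 0 → A_y = 1021 lb.
ΣF_x = 0: no horizontal applied forces, so A_x = 0.

A_x = 0, A_y = 1021 lb, C_y = 1429 lb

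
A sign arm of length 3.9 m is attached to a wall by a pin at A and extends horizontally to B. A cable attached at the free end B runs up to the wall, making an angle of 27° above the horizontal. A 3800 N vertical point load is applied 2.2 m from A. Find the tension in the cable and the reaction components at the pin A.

ΣM about A: T·sin27°·3.9 − 3800·2.2 = 0 → T = 8360/(3.9·0.45399) = 4721.67 ≈ 4722 N.
ΣF_x = 0: A_x − T·cos27° = 0 → A_x = 4721.67 × 0.891007 = 4207 N.
ΣF_y = 0: A_y + T·sin27° − 3800 = 0 → A_y = 3800 − 4721.67 × 0.45399 = 1656 N.

T = 4722 N, A_x = 4207 N, A_y = 1656 N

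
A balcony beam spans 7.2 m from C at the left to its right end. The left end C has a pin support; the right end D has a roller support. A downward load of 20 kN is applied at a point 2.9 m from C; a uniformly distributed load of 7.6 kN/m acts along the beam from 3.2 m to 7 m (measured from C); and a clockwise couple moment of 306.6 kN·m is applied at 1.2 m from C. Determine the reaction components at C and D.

Resultant of the distributed load: 7.6 × 3.8 = 28.88 kN at 5.1 m from C.
Moments about C: D_y·7.2 − 20·2.9 − (7.6·3.8)·5.1 − 306.6 = 0 → D_y = 511.888/7.2 = 71.0956 ≈ 71.10 kN.
ΣF_y = 0: C_y + 71.0956 − 20 − 7.6·3.8 = 0 → C_y = -22.22 kN.
ΣF_x = 0: no horizontal applied forces, so C_x = 0.

C_x = 0, C_y = -22.22 kN, D_y = 71.10 kN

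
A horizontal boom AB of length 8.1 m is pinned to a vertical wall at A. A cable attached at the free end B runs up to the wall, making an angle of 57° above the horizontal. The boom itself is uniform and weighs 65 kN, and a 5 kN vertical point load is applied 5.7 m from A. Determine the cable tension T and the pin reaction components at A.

ΣM about A: T·sin57°·8.1 − 65·4.05 − 5·5.7 = 0 → T = 291.75/(8.1·0.838671) = 42.9471 ≈ 42.95 kN.
ΣF_x = 0: A_x − T·cos57° = 0 → A_x = 42.9471 × 0.544639 = 23.39 kN.
ΣF_y = 0: A_y + T·sin57° − 65 − 5 = 0 → A_y = 70 − 42.9471 × 0.838671 = 33.98 kN.

T = 42.95 kN, A_x = 23.39 kN, A_y = 33.98 kN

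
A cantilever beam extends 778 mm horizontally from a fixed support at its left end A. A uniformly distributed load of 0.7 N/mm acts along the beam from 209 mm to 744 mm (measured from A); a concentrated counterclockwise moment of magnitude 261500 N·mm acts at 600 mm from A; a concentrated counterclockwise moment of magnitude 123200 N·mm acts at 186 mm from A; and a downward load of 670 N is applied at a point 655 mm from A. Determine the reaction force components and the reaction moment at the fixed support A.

A_x = 0, A_y = 1044 N, M_A = 232600 N·mm

Resultant of the distributed load: 0.7 × 535 = 374.5 N at 476.5 mm from A.
ΣF_x = 0: A_x = 0.
ΣF_y = 0: A_y − 0.7·535 − 670 = 0 → A_y = 1044 N.
ΣM about A: M_A − (0.7·535)·476.5 + 261500 + 123200 − 670·655 = 0 → M_A = 232600 N·mm.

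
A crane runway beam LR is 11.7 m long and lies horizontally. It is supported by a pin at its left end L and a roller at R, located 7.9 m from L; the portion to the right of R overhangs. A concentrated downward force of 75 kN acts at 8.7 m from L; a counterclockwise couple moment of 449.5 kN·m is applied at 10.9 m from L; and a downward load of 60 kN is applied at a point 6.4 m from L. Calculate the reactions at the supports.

Moments about L: R_y·7.9 − 75·8.7 + 449.5 − 60·6.4 = 0 → R_y = 587/7.9 = 74.3038 ≈ 74.30 kN.
ΣF_y = 0: L_y + 74.3038 − 75 − 60 = 0 → L_y = 60.70 kN.
ΣF_x = 0: no horizontal applied forces, so L_x = 0.

L_x = 0, L_y = 60.70 kN, R_y = 74.30 kN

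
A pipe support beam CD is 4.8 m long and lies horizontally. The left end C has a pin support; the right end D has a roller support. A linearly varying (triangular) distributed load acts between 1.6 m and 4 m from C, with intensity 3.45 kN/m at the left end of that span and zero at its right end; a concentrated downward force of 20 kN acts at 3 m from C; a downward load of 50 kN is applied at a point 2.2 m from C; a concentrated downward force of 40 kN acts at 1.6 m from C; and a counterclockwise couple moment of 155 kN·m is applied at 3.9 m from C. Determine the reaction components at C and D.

Resultant of the triangular load: ½ × 3.45 × 2.4 = 4.14 kN, acting at 2.4 m from C (one-third of the span from the peak).
Moments about C: D_y·4.8 − (½·3.45·2.4)·2.4 − 20·3 − 50·2.2 − 40·1.6 + 155 = 0 → D_y = 88.936/4.8 = 18.5283 ≈ 18.53 kN.
ΣF_y = 0: C_y + 18.5283 − ½·3.45·2.4 − 20 − 50 − 40 = 0 → C_y = 95.61 kN.
ΣF_x = 0: no horizontal applied forces, so C_x = 0.

C_x = 0, C_y = 95.61 kN, D_y = 18.53 kN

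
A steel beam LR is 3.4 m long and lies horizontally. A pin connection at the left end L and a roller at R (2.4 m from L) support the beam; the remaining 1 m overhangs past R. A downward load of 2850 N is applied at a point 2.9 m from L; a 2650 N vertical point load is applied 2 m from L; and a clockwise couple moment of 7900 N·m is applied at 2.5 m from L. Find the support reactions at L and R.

L_x = 0, L_y = -3444 N, R_y = 8944 N

ΣM about L: R_y·2.4 − 2850·2.9 − 2650·2 − 7900 = 0 → R_y = 21465/2.4 = 8943.75 ≈ 8944 N.
ΣF_y = 0: L_y + 8943.75 − 2850 − 2650 = 0 → L_y = -3444 N.
ΣF_x = 0: no horizontal applied forces, so L_x = 0.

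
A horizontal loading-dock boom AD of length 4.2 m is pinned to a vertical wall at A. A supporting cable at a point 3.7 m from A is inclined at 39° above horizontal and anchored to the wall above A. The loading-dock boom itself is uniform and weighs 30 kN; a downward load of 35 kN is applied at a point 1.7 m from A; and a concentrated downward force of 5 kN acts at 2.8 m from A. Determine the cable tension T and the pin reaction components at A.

T = 58.62 kN, A_x = 45.56 kN, A_y = 33.11 kN

ΣM about A: T·sin39°·3.7 − 30·2.1 − 35·1.7 − 5·2.8 = 0 → T = 136.5/(3.7·0.62932) = 58.6218 ≈ 58.62 kN.
ΣF_x = 0: A_x − T·cos39° = 0 → A_x = 58.6218 × 0.777146 = 45.56 kN.
ΣF_y = 0: A_y + T·sin39° − 30 − 35 − 5 = 0 → A_y = 70 − 58.6218 × 0.62932 = 33.11 kN.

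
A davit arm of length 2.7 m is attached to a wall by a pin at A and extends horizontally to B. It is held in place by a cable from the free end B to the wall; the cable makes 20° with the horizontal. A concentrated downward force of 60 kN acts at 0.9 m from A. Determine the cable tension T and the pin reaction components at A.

T = 58.48 kN, A_x = 54.95 kN, A_y = 40.00 kN

ΣM about A: T·sin20°·2.7 − 60·0.9 = 0 → T = 54/(2.7·0.34202) = 58.4761 ≈ 58.48 kN.
ΣF_x = 0: A_x − T·cos20° = 0 → A_x = 58.4761 × 0.939693 = 54.95 kN.
ΣF_y = 0: A_y + T·sin20° − 60 = 0 → A_y = 60 − 58.4761 × 0.34202 = 40.00 kN.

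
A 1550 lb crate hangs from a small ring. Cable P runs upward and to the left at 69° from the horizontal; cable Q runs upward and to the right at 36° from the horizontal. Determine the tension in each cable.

T_P = 1298 lb, T_Q = 575.1 lb

ΣF_x = 0: −T_P·cos69° + T_Q·cos36° = 0 → T_Q = 0.442967·T_P.
ΣF_y = 0: T_P·sin69° + T_Q·sin36° = 1550.
Substitute: T_P·(0.93358 + 0.442967·0.587785) = 1550 → T_P = 1298.21 ≈ 1298 lb.
Then T_Q = 0.442967 × 1298.21 = 575.1 lb.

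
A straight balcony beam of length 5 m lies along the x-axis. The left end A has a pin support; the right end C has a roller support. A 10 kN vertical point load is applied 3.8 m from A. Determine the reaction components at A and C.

A_x = 0, A_y = 2.400 kN, C_y = 7.600 kN

ΣM about A: C_y·5 − 10·3.8 = 0 → C_y = 38/5 = 7.600 kN.
ΣF_y = 0: A_y + 7.6 − 10 = 0 → A_y = 2.400 kN.
ΣF_x = 0: no horizontal applied forces, so A_x = 0.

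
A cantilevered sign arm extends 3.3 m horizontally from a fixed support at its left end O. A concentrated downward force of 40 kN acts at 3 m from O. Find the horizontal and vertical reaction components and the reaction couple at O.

O_x = 0, O_y = 40.00 kN, M_O = 120.0 kN·m

ΣF_x = 0: O_x = 0.
ΣF_y = 0: O_y − 40 = 0 → O_y = 40.00 kN.
ΣM about O: M_O − 40·3 = 0 → M_O = 120.0 kN·m.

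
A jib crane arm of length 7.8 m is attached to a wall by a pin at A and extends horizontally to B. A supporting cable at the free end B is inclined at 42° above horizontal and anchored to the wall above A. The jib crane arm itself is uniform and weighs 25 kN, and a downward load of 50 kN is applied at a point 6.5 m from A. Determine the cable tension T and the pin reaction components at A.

ΣM about A: T·sin42°·7.8 − 25·3.9 − 50·6.5 = 0 → T = 422.5/(7.8·0.669131) = 80.9508 ≈ 80.95 kN.
ΣF_x = 0: A_x − T·cos42° = 0 → A_x = 80.9508 × 0.743145 = 60.16 kN.
ΣF_y = 0: A_y + T·sin42° − 25 − 50 = 0 → A_y = 75 − 80.9508 × 0.669131 = 20.83 kN.

T = 80.95 kN, A_x = 60.16 kN, A_y = 20.83 kN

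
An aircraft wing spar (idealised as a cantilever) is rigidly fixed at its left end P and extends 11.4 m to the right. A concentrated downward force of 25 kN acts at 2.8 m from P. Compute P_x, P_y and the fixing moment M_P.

ΣF_x = 0: P_x = 0.
ΣF_y = 0: P_y − 25 = 0 → P_y = 25.00 kN.
ΣM about P: M_P − 25·2.8 = 0 → M_P = 70.00 kN·m.

P_x = 0, P_y = 25.00 kN, M_P = 70.00 kN·m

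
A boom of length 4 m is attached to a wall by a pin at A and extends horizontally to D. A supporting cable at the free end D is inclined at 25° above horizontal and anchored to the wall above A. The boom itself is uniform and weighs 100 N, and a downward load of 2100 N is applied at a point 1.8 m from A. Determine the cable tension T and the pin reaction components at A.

T = 2354 N, A_x = 2134 N, A_y = 1205 N

ΣM about A: T·sin25°·4 − 100·2 − 2100·1.8 = 0 → T = 3980/(4·0.422618) = 2354.37 ≈ 2354 N.
ΣF_x = 0: A_x − T·cos25° = 0 → A_x = 2354.37 × 0.906308 = 2134 N.
ΣF_y = 0: A_y + T·sin25° − 100 − 2100 = 0 → A_y = 2200 − 2354.37 × 0.422618 = 1205 N.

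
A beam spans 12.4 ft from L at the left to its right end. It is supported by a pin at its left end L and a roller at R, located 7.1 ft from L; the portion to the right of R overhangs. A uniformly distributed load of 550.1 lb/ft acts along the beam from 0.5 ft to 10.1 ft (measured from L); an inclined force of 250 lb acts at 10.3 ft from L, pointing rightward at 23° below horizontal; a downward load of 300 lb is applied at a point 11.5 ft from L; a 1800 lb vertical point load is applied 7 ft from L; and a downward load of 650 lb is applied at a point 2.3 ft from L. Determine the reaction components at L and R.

Resultant of the distributed load: 550.1 × 9.6 = 5280.96 lb at 5.3 ft from L.
Taking moments about L: R_y·7.1 − (550.1·9.6)·5.3 − 250·sin23°·10.3 − 300·11.5 − 1800·7 − 650·2.3 = 0 → R_y = 46540.2/7.1 = 6554.96 ≈ 6555 lb.
ΣF_y = 0: L_y + 6554.96 − 550.1·9.6 − 250·sin23° − 300 − 1800 − 650 = 0 → L_y = 1574 lb.
ΣF_x = 0: L_x + 250·cos23° = 0 → L_x = -230.1 lb.

L_x = -230.1 lb, L_y = 1574 lb, R_y = 6555 lb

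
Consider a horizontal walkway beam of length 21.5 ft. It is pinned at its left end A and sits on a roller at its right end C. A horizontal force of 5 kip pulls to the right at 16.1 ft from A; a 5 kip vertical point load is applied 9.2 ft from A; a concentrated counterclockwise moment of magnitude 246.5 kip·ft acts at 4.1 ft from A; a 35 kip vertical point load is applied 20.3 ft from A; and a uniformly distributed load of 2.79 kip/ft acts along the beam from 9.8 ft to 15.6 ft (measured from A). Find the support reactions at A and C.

A_x = -5.000 kip, A_y = 22.90 kip, C_y = 33.28 kip

Resultant of the distributed load: 2.79 × 5.8 = 16.182 kip at 12.7 ft from A.
ΣM about A: C_y·21.5 − 5·9.2 + 246.5 − 35·20.3 − (2.79·5.8)·12.7 = 0 → C_y = 715.5114/21.5 = 33.2796 ≈ 33.28 kip.
ΣF_y = 0: A_y + 33.2796 − 5 − 35 − 2.79·5.8 = 0 → A_y = 22.90 kip.
ΣF_x = 0: A_x + 5 = 0 → A_x = -5.000 kip.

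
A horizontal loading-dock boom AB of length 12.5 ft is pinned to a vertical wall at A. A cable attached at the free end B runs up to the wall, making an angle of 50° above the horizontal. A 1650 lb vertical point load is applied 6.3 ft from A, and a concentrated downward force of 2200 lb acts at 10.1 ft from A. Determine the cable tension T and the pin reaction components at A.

T = 3406 lb, A_x = 2189 lb, A_y = 1241 lb

ΣM about A: T·sin50°·12.5 − 1650·6.3 − 2200·10.1 = 0 → T = 32615/(12.5·0.766044) = 3406.07 ≈ 3406 lb.
ΣF_x = 0: A_x − T·cos50° = 0 → A_x = 3406.07 × 0.642788 = 2189 lb.
ΣF_y = 0: A_y + T·sin50° − 1650 − 2200 = 0 → A_y = 3850 − 3406.07 × 0.766044 = 1241 lb.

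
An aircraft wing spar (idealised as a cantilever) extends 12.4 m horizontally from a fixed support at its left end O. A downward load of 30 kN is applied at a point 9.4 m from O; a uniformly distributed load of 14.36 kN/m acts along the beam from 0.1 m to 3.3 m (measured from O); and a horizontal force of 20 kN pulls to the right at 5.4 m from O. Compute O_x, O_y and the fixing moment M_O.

Resultant of the distributed load: 14.36 × 3.2 = 45.952 kN at 1.7 m from O.
ΣF_x = 0: O_x + 20 = 0 → O_x = -20.00 kN.
ΣF_y = 0: O_y − 30 − 14.36·3.2 = 0 → O_y = 75.95 kN.
ΣM about O: M_O − 30·9.4 − (14.36·3.2)·1.7 = 0 → M_O = 360.1 kN·m.

O_x = -20.00 kN, O_y = 75.95 kN, M_O = 360.1 kN·m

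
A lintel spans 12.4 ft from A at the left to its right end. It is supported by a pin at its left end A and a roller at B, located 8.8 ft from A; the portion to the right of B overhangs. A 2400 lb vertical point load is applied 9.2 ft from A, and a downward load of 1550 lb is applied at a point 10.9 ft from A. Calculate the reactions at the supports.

ΣM about A: B_y·8.8 − 2400·9.2 − 1550·10.9 = 0 → B_y = 38975/8.8 = 4428.98 ≈ 4429 lb.
ΣF_y = 0: A_y + 4428.98 − 2400 − 1550 = 0 → A_y = -479.0 lb.
ΣF_x = 0: no horizontal applied forces, so A_x = 0.

A_x = 0, A_y = -479.0 lb, B_y = 4429 lb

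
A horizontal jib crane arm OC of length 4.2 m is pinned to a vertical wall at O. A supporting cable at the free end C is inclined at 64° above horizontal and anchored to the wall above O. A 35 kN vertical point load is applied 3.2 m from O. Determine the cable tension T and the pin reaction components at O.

ΣM about O: T·sin64°·4.2 − 35·3.2 = 0 → T = 112/(4.2·0.898794) = 29.6694 ≈ 29.67 kN.
ΣF_x = 0: O_x − T·cos64° = 0 → O_x = 29.6694 × 0.438371 = 13.01 kN.
ΣF_y = 0: O_y + T·sin64° − 35 = 0 → O_y = 35 − 29.6694 × 0.898794 = 8.333 kN.

T = 29.67 kN, O_x = 13.01 kN, O_y = 8.333 kN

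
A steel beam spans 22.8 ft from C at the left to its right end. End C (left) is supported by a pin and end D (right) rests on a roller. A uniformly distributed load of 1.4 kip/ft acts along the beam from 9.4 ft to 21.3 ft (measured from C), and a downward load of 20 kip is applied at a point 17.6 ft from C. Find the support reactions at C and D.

Resultant of the distributed load: 1.4 × 11.9 = 16.66 kip at 15.35 ft from C.
Taking moments about C: D_y·22.8 − (1.4·11.9)·15.35 − 20·17.6 = 0 → D_y = 607.731/22.8 = 26.6549 ≈ 26.65 kip.
ΣF_y = 0: C_y + 26.6549 − 1.4·11.9 − 20 = 0 → C_y = 10.01 kip.
ΣF_x = 0: no horizontal applied forces, so C_x = 0.

C_x = 0, C_y = 10.01 kip, D_y = 26.65 kip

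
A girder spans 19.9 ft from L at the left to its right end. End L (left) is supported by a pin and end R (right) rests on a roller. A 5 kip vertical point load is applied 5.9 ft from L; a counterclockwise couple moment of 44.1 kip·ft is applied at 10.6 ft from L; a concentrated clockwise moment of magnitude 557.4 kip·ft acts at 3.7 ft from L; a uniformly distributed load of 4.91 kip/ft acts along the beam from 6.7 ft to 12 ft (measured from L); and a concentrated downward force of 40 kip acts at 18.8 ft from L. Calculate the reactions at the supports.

Resultant of the distributed load: 4.91 × 5.3 = 26.023 kip at 9.35 ft from L.
Moments about L: R_y·19.9 − 5·5.9 + 44.1 − 557.4 − (4.91·5.3)·9.35 − 40·18.8 = 0 → R_y = 1538.11505/19.9 = 77.2922 ≈ 77.29 kip.
ΣF_y = 0: L_y + 77.2922 − 5 − 4.91·5.3 − 40 = 0 → L_y = -6.269 kip.
ΣF_x = 0: no horizontal applied forces, so L_x = 0.

L_x = 0, L_y = -6.269 kip, R_y = 77.29 kip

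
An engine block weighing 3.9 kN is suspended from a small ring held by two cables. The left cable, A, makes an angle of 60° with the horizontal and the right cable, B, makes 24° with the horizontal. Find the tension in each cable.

T_A = 3.582 kN, T_B = 1.961 kN

ΣF_x = 0: −T_A·cos60° + T_B·cos24° = 0 → T_B = 0.547318·T_A.
ΣF_y = 0: T_A·sin60° + T_B·sin24° = 3.9.
Substitute: T_A·(0.866025 + 0.547318·0.406737) = 3.9 → T_A = 3.58245 ≈ 3.582 kN.
Then T_B = 0.547318 × 3.58245 = 1.961 kN.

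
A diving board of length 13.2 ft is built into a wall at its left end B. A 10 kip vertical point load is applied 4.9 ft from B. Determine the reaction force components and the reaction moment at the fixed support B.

ΣF_x = 0: B_x = 0.
ΣF_y = 0: B_y − 10 = 0 → B_y = 10.00 kip.
ΣM about B: M_B − 10·4.9 = 0 → M_B = 49.00 kip·ft.

B_x = 0, B_y = 10.00 kip, M_B = 49.00 kip·ft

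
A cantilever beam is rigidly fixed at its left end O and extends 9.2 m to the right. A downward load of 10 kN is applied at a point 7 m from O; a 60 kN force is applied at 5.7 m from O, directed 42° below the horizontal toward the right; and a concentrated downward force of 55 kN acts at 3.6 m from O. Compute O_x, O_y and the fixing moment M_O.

O_x = -44.59 kN, O_y = 105.1 kN, M_O = 496.8 kN·m

ΣF_x = 0: O_x + 60·cos42° = 0 → O_x = -44.59 kN.
ΣF_y = 0: O_y − 10 − 60·sin42° − 55 = 0 → O_y = 105.1 kN.
ΣM about O: M_O − 10·7 − 60·sin42°·5.7 − 55·3.6 = 0 → M_O = 496.8 kN·m.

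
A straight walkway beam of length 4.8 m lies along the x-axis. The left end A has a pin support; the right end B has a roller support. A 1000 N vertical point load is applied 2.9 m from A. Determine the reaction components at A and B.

Moments about A: B_y·4.8 − 1000·2.9 = 0 → B_y = 2900/4.8 = 604.167 ≈ 604.2 N.
ΣF_y = 0: A_y + 604.167 − 1000 = 0 → A_y = 395.8 N.
ΣF_x = 0: no horizontal applied forces, so A_x = 0.

A_x = 0, A_y = 395.8 N, B_y = 604.2 N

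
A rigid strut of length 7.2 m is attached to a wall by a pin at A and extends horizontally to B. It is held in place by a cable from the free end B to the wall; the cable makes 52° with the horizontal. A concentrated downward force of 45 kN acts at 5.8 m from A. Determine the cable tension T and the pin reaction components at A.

T = 46.00 kN, A_x = 28.32 kN, A_y = 8.750 kN

ΣM about A: T·sin52°·7.2 − 45·5.8 = 0 → T = 261/(7.2·0.788011) = 46.0019 ≈ 46.00 kN.
ΣF_x = 0: A_x − T·cos52° = 0 → A_x = 46.0019 × 0.615661 = 28.32 kN.
ΣF_y = 0: A_y + T·sin52° − 45 = 0 → A_y = 45 − 46.0019 × 0.788011 = 8.750 kN.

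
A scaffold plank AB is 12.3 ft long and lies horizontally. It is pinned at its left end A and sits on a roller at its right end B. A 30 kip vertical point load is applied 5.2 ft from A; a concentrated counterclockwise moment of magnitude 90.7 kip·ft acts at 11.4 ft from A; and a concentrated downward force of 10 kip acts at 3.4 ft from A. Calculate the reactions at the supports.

A_x = 0, A_y = 31.93 kip, B_y = 8.073 kip

Moments about A: B_y·12.3 − 30·5.2 + 90.7 − 10·3.4 = 0 → B_y = 99.3/12.3 = 8.07317 ≈ 8.073 kip.
ΣF_y = 0: A_y + 8.07317 − 30 − 10 = 0 → A_y = 31.93 kip.
ΣF_x = 0: no horizontal applied forces, so A_x = 0.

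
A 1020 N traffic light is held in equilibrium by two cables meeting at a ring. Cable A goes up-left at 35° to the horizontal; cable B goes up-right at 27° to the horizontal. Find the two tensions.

T_A = 1029 N, T_B = 946.3 N

ΣF_x = 0: −T_A·cos35° + T_B·cos27° = 0 → T_B = 0.919356·T_A.
ΣF_y = 0: T_A·sin35° + T_B·sin27° = 1020.
Substitute: T_A·(0.573576 + 0.919356·0.45399) = 1020 → T_A = 1029.31 ≈ 1029 N.
Then T_B = 0.919356 × 1029.31 = 946.3 N.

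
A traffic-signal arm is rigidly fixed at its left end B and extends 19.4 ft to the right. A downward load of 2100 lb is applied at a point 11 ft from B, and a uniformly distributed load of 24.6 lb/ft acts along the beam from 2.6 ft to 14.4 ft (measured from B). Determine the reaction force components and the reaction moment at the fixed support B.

Resultant of the distributed load: 24.6 × 11.8 = 290.28 lb at 8.5 ft from B.
ΣF_x = 0: B_x = 0.
ΣF_y = 0: B_y − 2100 − 24.6·11.8 = 0 → B_y = 2390 lb.
ΣM about B: M_B − 2100·11 − (24.6·11.8)·8.5 = 0 → M_B = 25570 lb·ft.

B_x = 0, B_y = 2390 lb, M_B = 25570 lb·ft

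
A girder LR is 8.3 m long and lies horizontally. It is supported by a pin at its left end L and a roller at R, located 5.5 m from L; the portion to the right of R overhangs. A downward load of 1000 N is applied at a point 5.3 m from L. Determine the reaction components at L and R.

L_x = 0, L_y = 36.36 N, R_y = 963.6 N

Moments about L: R_y·5.5 − 1000·5.3 = 0 → R_y = 5300/5.5 = 963.636 ≈ 963.6 N.
ΣF_y = 0: L_y + 963.636 − 1000 = 0 → L_y = 36.36 N.
ΣF_x = 0: no horizontal applied forces, so L_x = 0.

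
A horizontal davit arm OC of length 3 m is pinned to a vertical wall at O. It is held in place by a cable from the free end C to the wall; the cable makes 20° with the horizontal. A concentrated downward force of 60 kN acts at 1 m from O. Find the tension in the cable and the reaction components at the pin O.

ΣM about O: T·sin20°·3 − 60·1 = 0 → T = 60/(3·0.34202) = 58.4761 ≈ 58.48 kN.
ΣF_x = 0: O_x − T·cos20° = 0 → O_x = 58.4761 × 0.939693 = 54.95 kN.
ΣF_y = 0: O_y + T·sin20° − 60 = 0 → O_y = 60 − 58.4761 × 0.34202 = 40.00 kN.

T = 58.48 kN, O_x = 54.95 kN, O_y = 40.00 kN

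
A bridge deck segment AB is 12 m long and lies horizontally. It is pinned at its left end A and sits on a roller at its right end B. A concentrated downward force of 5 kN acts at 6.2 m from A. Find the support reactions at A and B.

ΣM about A: B_y·12 − 5·6.2 = 0 → B_y = 31/12 = 2.58333 ≈ 2.583 kN.
ΣF_y = 0: A_y + 2.58333 − 5 = 0 → A_y = 2.417 kN.
ΣF_x = 0: no horizontal applied forces, so A_x = 0.

A_x = 0, A_y = 2.417 kN, B_y = 2.583 kN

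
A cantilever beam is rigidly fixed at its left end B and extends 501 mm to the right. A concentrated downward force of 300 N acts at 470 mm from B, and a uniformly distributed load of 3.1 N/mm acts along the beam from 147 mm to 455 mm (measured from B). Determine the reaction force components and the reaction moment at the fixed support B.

Resultant of the distributed load: 3.1 × 308 = 954.8 N at 301 mm from B.
ΣF_x = 0: B_x = 0.
ΣF_y = 0: B_y − 300 − 3.1·308 = 0 → B_y = 1255 N.
ΣM about B: M_B − 300·470 − (3.1·308)·301 = 0 → M_B = 428400 N·mm.

B_x = 0, B_y = 1255 N, M_B = 428400 N·mm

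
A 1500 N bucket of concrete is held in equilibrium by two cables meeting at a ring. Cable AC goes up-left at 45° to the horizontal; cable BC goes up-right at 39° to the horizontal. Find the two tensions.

ΣF_x = 0: −T_AC·cos45° + T_BC·cos39° = 0 → T_BC = 0.909876·T_AC.
ΣF_y = 0: T_AC·sin45° + T_BC·sin39° = 1500.
Substitute: T_AC·(0.707107 + 0.909876·0.62932) = 1500 → T_AC = 1172.14 ≈ 1172 N.
Then T_BC = 0.909876 × 1172.14 = 1067 N.

T_AC = 1172 N, T_BC = 1067 N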